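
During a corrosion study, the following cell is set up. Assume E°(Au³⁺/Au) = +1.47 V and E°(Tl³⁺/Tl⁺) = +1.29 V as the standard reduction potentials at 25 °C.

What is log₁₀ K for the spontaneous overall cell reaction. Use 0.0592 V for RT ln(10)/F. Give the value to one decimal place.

18.2

Cathode: Au³⁺/Au; anode: Tl³⁺/Tl⁺. E°cell = +0.18 V, n = 6.
log K = nE°cell / 0.0592 = (6)(+0.18) / 0.0592 = 18.2.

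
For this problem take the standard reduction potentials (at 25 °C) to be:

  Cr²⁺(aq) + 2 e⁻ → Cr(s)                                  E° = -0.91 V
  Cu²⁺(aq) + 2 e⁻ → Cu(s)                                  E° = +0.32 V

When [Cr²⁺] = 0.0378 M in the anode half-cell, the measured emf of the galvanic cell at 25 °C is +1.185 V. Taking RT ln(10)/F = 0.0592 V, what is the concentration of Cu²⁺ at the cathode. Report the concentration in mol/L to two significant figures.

Cu²⁺/Cu is the cathode, Cr²⁺/Cr the anode: E°cell = +1.23 V, n = 2.
Overall reaction: Cu²⁺(aq) + Cr(s) → Cu(s) + Cr²⁺(aq); Q = [Cr²⁺]^1/[Cu²⁺]^1.
From E = E° − (0.0592/n) log Q: log Q = (E° − E)·n/0.0592 = (+1.23 − (+1.185))·2/0.0592 = 1.5203.
So 1·log[Cu²⁺] = 1·log(0.0378) − log Q = -1.4225 − (1.5203) = -2.9428; [Cu²⁺] = 10^(-2.9428) ≈ 0.0011 M.

0.0011 M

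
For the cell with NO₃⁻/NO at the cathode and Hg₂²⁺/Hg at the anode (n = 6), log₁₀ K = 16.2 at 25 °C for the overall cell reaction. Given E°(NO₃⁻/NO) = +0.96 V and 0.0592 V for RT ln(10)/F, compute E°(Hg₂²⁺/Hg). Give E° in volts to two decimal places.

E°cell = (0.0592/n)·log K = (0.0592/6)(16.2) = +0.160 V.
Since NO₃⁻/NO is the cathode and Hg₂²⁺/Hg the anode, E°cell = E°(NO₃⁻/NO) − E°(Hg₂²⁺/Hg).
So E°(Hg₂²⁺/Hg) = E°(NO₃⁻/NO) − E°cell = (+0.96) − (+0.160) = +0.80 V.

+0.80 V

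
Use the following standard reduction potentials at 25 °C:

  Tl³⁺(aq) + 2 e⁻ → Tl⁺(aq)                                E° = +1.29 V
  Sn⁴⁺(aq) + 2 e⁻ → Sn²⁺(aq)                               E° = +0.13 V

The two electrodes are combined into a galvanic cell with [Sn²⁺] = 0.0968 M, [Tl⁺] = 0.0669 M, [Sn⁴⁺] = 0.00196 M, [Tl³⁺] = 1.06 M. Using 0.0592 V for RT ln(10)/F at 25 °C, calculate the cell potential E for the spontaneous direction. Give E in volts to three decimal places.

+1.246 V

Tl³⁺/Tl⁺ is the cathode (higher E°), Sn⁴⁺/Sn²⁺ the anode: E°cell = +1.29 − (+0.13) = +1.16 V, n = 2.
Overall: Tl³⁺(aq) + Sn²⁺(aq) → Tl⁺(aq) + Sn⁴⁺(aq)
Q = [Tl⁺]·[Sn⁴⁺] / ([Tl³⁺]·[Sn²⁺]); log Q = -2.893.
E = E° − (0.0592/n) log Q = +1.16 − (0.0592/2)(-2.893) = +1.246 V.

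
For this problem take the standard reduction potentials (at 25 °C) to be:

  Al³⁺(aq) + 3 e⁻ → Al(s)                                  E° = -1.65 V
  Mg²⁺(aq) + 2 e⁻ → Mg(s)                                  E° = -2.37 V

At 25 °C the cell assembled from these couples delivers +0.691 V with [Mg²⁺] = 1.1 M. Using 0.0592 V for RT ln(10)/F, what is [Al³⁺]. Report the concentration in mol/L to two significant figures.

0.039 M

Al³⁺/Al is the cathode, Mg²⁺/Mg the anode: E°cell = +0.72 V, n = 6.
Overall reaction: 2 Al³⁺(aq) + 3 Mg(s) → 2 Al(s) + 3 Mg²⁺(aq); Q = [Mg²⁺]^3/[Al³⁺]^2.
From E = E° − (0.0592/n) log Q: log Q = (E° − E)·n/0.0592 = (+0.72 − (+0.691))·6/0.0592 = 2.9392.
So 2·log[Al³⁺] = 3·log(1.1) − log Q = 0.1242 − (2.9392) = -2.8150; log[Al³⁺] = -2.8150 / 2 = -1.4075; [Al³⁺] = 10^(-1.4075) ≈ 0.039 M.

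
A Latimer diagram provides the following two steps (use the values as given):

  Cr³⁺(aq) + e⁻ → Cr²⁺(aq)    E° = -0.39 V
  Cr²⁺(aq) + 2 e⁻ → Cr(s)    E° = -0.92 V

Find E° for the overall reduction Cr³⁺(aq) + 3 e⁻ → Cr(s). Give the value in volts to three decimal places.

Since ΔG° = −nFE° is additive over sequential reductions, n₃E°₃ = n₁E°₁ + n₂E°₂.
E°₃ = (1×-0.39 + 2×-0.92) / 3 = (-2.230) / 3 = -0.743 V.

-0.743 V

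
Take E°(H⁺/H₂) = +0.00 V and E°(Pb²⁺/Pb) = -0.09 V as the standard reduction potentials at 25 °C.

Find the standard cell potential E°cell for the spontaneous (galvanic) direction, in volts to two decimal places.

The H⁺/H₂ couple has the higher reduction potential, so it is the cathode; Pb²⁺/Pb is oxidised at the anode.
E°cell = E°(cathode) − E°(anode) = (+0.00) − (-0.09) = +0.09 V.

+0.09 V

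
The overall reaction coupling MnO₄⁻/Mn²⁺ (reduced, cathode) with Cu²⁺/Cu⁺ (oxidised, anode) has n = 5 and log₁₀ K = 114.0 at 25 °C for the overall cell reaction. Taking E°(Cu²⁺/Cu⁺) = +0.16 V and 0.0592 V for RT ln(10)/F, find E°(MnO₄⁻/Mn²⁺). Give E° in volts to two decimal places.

+1.51 V

E°cell = (0.0592/n)·log K = (0.0592/5)(114.0) = +1.350 V.
Since MnO₄⁻/Mn²⁺ is the cathode and Cu²⁺/Cu⁺ the anode, E°cell = E°(MnO₄⁻/Mn²⁺) − E°(Cu²⁺/Cu⁺).
So E°(MnO₄⁻/Mn²⁺) = E°cell + E°(Cu²⁺/Cu⁺) = +1.350 + (+0.16) = +1.51 V.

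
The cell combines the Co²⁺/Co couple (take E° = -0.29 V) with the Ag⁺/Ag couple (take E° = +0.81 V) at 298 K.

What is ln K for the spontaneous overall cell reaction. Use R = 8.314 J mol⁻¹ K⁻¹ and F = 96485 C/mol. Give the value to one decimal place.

Cathode: Ag⁺/Ag; anode: Co²⁺/Co. E°cell = (+0.81) − (-0.29) = +1.10 V, with n = 2.
ΔG° = −nFE° = −RT ln K, so ln K = nFE°/(RT) = (2)(96485)(+1.10) / ((8.314)(298)) = 85.675.

85.7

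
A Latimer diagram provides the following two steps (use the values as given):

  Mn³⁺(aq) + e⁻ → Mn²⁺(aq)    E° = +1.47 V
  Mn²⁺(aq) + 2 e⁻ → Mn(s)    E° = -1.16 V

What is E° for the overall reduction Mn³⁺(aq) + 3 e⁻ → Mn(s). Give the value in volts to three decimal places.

-0.283 V

Since ΔG° = −nFE° is additive over sequential reductions, n₃E°₃ = n₁E°₁ + n₂E°₂.
E°₃ = (1×+1.47 + 2×-1.16) / 3 = (-0.850) / 3 = -0.283 V.
Simply averaging or adding the two E° values would be wrong; the electron-weighted sum is required.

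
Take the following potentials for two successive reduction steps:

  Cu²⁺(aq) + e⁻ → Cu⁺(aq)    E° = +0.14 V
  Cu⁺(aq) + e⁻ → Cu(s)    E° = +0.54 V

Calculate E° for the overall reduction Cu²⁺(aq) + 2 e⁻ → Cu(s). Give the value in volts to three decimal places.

Standard free energies of sequential steps add: ΔG°₃ = ΔG°₁ + ΔG°₂, so n₃E°₃ = n₁E°₁ + n₂E°₂.
E°₃ = (1×+0.14 + 1×+0.54) / 2 = (+0.680) / 2 = +0.340 V.

+0.340 V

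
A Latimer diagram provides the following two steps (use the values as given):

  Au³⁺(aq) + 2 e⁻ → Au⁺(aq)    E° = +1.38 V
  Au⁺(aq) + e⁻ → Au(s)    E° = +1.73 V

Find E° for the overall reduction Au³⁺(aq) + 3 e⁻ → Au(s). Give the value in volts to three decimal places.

Adding the free-energy changes (−nFE°) of the two steps gives −n₃FE°₃ = −n₁FE°₁ − n₂FE°₂.
E°₃ = (2×+1.38 + 1×+1.73) / 3 = (+4.490) / 3 = +1.497 V.

+1.497 V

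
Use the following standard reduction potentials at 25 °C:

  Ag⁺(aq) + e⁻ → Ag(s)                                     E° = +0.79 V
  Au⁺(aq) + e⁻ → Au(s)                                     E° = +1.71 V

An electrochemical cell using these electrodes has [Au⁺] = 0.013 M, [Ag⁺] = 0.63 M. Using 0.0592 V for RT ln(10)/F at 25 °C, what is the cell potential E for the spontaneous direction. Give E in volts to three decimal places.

Au⁺/Au is the cathode (higher E°), Ag⁺/Ag the anode: E°cell = +1.71 − (+0.79) = +0.92 V, n = 1.
Overall: Au⁺(aq) + Ag(s) → Au(s) + Ag⁺(aq)
Q = [Ag⁺] / ([Au⁺]); log Q = 1.685.
E = E° − (0.0592/n) log Q = +0.92 − (0.0592/1)(1.685) = +0.820 V.

+0.820 V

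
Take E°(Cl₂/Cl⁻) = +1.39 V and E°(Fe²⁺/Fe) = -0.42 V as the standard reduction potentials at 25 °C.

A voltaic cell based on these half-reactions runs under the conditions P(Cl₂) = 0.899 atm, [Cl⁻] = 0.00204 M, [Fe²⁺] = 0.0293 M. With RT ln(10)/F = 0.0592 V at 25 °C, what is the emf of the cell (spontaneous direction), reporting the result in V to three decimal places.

+2.013 V

Cl₂/Cl⁻ is the cathode (higher E°), Fe²⁺/Fe the anode: E°cell = +1.39 − (-0.42) = +1.81 V, n = 2.
Overall: Cl₂(g) + Fe(s) → 2 Cl⁻(aq) + Fe²⁺(aq)
Q = [Cl⁻]^2·[Fe²⁺] / (P(Cl₂)); log Q = -6.868.
E = E° − (0.0592/n) log Q = +1.81 − (0.0592/2)(-6.868) = +2.013 V.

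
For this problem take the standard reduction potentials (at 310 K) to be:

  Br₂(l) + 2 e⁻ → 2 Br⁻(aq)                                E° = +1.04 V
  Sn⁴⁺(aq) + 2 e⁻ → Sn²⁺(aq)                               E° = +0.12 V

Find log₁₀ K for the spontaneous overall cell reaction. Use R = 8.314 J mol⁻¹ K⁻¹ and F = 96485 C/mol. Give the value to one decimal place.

Cathode: Br₂/Br⁻; anode: Sn⁴⁺/Sn²⁺. E°cell = (+1.04) − (+0.12) = +0.92 V, with n = 2.
ΔG° = −nFE° = −RT ln K, so ln K = nFE°/(RT) = (2)(96485)(+0.92) / ((8.314)(310)) = 68.882.
log₁₀ K = 68.882 / ln 10 = 29.9.

29.9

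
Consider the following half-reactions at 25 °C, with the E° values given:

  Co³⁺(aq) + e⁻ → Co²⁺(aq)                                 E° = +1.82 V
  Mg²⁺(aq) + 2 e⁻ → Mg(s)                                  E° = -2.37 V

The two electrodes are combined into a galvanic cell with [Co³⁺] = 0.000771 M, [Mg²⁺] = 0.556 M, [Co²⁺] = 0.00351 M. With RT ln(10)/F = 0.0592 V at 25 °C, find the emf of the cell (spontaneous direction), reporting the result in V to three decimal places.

+4.159 V

Co³⁺/Co²⁺ is the cathode (higher E°), Mg²⁺/Mg the anode: E°cell = +1.82 − (-2.37) = +4.19 V, n = 2.
Overall: 2 Co³⁺(aq) + Mg(s) → 2 Co²⁺(aq) + Mg²⁺(aq)
Q = [Co²⁺]^2·[Mg²⁺] / ([Co³⁺]^2); log Q = 1.062.
E = E° − (0.0592/n) log Q = +4.19 − (0.0592/2)(1.062) = +4.159 V.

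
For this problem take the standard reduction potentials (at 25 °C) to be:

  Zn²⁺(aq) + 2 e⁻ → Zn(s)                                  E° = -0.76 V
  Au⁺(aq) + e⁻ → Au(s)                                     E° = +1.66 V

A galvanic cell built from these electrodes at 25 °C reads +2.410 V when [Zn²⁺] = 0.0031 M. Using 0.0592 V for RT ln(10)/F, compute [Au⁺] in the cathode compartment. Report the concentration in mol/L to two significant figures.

0.038 M

Au⁺/Au is the cathode, Zn²⁺/Zn the anode: E°cell = +2.42 V, n = 2.
Overall reaction: 2 Au⁺(aq) + Zn(s) → 2 Au(s) + Zn²⁺(aq); Q = [Zn²⁺]^1/[Au⁺]^2.
From E = E° − (0.0592/n) log Q: log Q = (E° − E)·n/0.0592 = (+2.42 − (+2.410))·2/0.0592 = 0.3378.
So 2·log[Au⁺] = 1·log(0.0031) − log Q = -2.5086 − (0.3378) = -2.8464; log[Au⁺] = -2.8464 / 2 = -1.4232; [Au⁺] = 10^(-1.4232) ≈ 0.038 M.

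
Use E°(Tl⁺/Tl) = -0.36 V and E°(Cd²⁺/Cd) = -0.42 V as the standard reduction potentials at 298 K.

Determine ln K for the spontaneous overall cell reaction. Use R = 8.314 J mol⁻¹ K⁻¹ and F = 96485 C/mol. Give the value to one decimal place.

Cathode: Tl⁺/Tl; anode: Cd²⁺/Cd. E°cell = (-0.36) − (-0.42) = +0.06 V, with n = 2.
ΔG° = −nFE° = −RT ln K, so ln K = nFE°/(RT) = (2)(96485)(+0.06) / ((8.314)(298)) = 4.673.

4.7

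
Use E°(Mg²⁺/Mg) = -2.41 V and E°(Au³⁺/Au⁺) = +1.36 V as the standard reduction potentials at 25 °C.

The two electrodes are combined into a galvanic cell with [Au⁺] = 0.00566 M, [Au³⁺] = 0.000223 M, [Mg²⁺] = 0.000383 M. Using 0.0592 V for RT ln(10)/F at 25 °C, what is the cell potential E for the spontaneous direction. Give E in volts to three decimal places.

Au³⁺/Au⁺ is the cathode (higher E°), Mg²⁺/Mg the anode: E°cell = +1.36 − (-2.41) = +3.77 V, n = 2.
Overall: Au³⁺(aq) + Mg(s) → Au⁺(aq) + Mg²⁺(aq)
Q = [Au⁺]·[Mg²⁺] / ([Au³⁺]); log Q = -2.012.
E = E° − (0.0592/n) log Q = +3.77 − (0.0592/2)(-2.012) = +3.830 V.

+3.830 V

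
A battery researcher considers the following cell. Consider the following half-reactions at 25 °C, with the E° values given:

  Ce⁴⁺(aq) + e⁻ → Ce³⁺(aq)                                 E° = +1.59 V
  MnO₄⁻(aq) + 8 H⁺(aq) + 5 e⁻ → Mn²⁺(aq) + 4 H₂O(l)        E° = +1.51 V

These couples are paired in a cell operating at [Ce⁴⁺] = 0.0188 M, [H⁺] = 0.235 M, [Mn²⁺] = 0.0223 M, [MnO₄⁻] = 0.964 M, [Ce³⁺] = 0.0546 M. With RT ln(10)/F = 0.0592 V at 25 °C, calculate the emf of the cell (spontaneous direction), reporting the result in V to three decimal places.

Ce⁴⁺/Ce³⁺ is the cathode (higher E°), MnO₄⁻/Mn²⁺ the anode: E°cell = +1.59 − (+1.51) = +0.08 V, n = 5.
Overall: 5 Ce⁴⁺(aq) + Mn²⁺(aq) + 4 H₂O(l) → 5 Ce³⁺(aq) + MnO₄⁻(aq) + 8 H⁺(aq)
Q = [Ce³⁺]^5·[MnO₄⁻]·[H⁺]^8 / ([Ce⁴⁺]^5·[Mn²⁺]); log Q = -1.081.
E = E° − (0.0592/n) log Q = +0.08 − (0.0592/5)(-1.081) = +0.093 V.

+0.093 V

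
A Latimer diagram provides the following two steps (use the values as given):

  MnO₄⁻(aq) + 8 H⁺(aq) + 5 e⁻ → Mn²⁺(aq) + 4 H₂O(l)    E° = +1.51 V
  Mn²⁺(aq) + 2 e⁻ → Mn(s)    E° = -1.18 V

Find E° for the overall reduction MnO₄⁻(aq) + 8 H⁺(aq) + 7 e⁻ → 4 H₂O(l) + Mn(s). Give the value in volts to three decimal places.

Adding the free-energy changes (−nFE°) of the two steps gives −n₃FE°₃ = −n₁FE°₁ − n₂FE°₂.
E°₃ = (5×+1.51 + 2×-1.18) / 7 = (+5.190) / 7 = +0.741 V.

+0.741 V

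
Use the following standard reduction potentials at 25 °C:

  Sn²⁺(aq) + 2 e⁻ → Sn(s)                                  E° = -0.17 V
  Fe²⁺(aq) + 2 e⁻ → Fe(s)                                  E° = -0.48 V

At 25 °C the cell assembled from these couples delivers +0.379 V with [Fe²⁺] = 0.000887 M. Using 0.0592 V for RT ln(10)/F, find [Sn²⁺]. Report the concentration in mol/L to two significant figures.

Sn²⁺/Sn is the cathode, Fe²⁺/Fe the anode: E°cell = +0.31 V, n = 2.
Overall reaction: Sn²⁺(aq) + Fe(s) → Sn(s) + Fe²⁺(aq); Q = [Fe²⁺]^1/[Sn²⁺]^1.
From E = E° − (0.0592/n) log Q: log Q = (E° − E)·n/0.0592 = (+0.31 − (+0.379))·2/0.0592 = -2.3311.
So 1·log[Sn²⁺] = 1·log(0.000887) − log Q = -3.0521 − (-2.3311) = -0.7210; [Sn²⁺] = 10^(-0.7210) ≈ 0.19 M.

0.19 M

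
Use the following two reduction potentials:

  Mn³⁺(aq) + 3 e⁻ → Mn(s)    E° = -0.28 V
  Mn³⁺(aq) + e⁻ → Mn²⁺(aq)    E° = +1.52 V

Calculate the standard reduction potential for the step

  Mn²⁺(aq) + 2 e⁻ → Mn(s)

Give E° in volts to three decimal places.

-1.180 V

Sequential free energies add, so n₃E°₃ = n₁E°₁ + n₂E°₂.
With n₃ = 3, and the known step contributing 1×(+1.52) V, the unknown satisfies 2·E° = 3×(-0.28) − 1×(+1.52) = -2.360.
E° = -2.360 / 2 = -1.180 V.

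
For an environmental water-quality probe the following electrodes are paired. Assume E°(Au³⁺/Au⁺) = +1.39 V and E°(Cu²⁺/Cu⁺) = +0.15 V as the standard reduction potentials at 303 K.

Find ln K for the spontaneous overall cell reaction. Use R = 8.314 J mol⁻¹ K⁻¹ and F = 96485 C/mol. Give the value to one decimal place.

Cathode: Au³⁺/Au⁺; anode: Cu²⁺/Cu⁺. E°cell = (+1.39) − (+0.15) = +1.24 V, with n = 2.
ΔG° = −nFE° = −RT ln K, so ln K = nFE°/(RT) = (2)(96485)(+1.24) / ((8.314)(303)) = 94.986.

95.0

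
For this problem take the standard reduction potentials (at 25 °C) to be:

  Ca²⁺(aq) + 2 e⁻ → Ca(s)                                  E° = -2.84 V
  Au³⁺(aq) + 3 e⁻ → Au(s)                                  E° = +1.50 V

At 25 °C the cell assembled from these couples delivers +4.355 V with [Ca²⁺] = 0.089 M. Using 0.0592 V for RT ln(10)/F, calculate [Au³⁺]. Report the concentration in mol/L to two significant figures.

Au³⁺/Au is the cathode, Ca²⁺/Ca the anode: E°cell = +4.34 V, n = 6.
Overall reaction: 2 Au³⁺(aq) + 3 Ca(s) → 2 Au(s) + 3 Ca²⁺(aq); Q = [Ca²⁺]^3/[Au³⁺]^2.
From E = E° − (0.0592/n) log Q: log Q = (E° − E)·n/0.0592 = (+4.34 − (+4.355))·6/0.0592 = -1.5203.
So 2·log[Au³⁺] = 3·log(0.089) − log Q = -3.1518 − (-1.5203) = -1.6315; log[Au³⁺] = -1.6315 / 2 = -0.8157; [Au³⁺] = 10^(-0.8157) ≈ 0.15 M.

0.15 M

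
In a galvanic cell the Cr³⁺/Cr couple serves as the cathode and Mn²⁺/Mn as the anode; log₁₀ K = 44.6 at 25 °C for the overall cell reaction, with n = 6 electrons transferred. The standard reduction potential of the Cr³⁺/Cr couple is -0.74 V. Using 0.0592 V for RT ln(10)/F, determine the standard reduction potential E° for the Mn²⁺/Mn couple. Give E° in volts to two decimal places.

E°cell = (0.0592/n)·log K = (0.0592/6)(44.6) = +0.440 V.
Since Cr³⁺/Cr is the cathode and Mn²⁺/Mn the anode, E°cell = E°(Cr³⁺/Cr) − E°(Mn²⁺/Mn).
So E°(Mn²⁺/Mn) = E°(Cr³⁺/Cr) − E°cell = (-0.74) − (+0.440) = -1.18 V.

-1.18 V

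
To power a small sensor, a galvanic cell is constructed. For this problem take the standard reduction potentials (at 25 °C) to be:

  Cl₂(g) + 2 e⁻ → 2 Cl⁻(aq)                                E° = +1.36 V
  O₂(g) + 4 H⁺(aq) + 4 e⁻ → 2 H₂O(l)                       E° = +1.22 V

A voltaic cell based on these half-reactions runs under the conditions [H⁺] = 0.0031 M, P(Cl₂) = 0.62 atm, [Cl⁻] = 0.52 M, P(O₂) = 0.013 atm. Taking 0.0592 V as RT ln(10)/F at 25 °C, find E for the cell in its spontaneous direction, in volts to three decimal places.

+0.327 V

Cl₂/Cl⁻ is the cathode (higher E°), O₂/H₂O the anode: E°cell = +1.36 − (+1.22) = +0.14 V, n = 4.
Overall: 2 Cl₂(g) + 2 H₂O(l) → 4 Cl⁻(aq) + O₂(g) + 4 H⁺(aq)
Q = [Cl⁻]^4·P(O₂)·[H⁺]^4 / (P(Cl₂)^2); log Q = -12.641.
E = E° − (0.0592/n) log Q = +0.14 − (0.0592/4)(-12.641) = +0.327 V.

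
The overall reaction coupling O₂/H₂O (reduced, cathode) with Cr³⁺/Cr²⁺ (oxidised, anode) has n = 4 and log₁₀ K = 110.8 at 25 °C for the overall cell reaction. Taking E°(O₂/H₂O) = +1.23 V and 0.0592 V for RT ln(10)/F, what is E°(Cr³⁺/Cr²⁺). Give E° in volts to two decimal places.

-0.41 V

E°cell = (0.0592/n)·log K = (0.0592/4)(110.8) = +1.640 V.
Since O₂/H₂O is the cathode and Cr³⁺/Cr²⁺ the anode, E°cell = E°(O₂/H₂O) − E°(Cr³⁺/Cr²⁺).
So E°(Cr³⁺/Cr²⁺) = E°(O₂/H₂O) − E°cell = (+1.23) − (+1.640) = -0.41 V.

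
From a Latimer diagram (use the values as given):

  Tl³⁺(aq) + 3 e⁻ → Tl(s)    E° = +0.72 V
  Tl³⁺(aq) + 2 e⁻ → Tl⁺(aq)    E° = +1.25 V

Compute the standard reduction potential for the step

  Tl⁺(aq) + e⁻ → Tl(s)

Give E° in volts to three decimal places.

Sequential free energies add, so n₃E°₃ = n₁E°₁ + n₂E°₂.
With n₃ = 3, and the known step contributing 2×(+1.25) V, the unknown satisfies 1·E° = 3×(+0.72) − 2×(+1.25) = -0.340.
E° = -0.340 / 1 = -0.340 V.

-0.340 V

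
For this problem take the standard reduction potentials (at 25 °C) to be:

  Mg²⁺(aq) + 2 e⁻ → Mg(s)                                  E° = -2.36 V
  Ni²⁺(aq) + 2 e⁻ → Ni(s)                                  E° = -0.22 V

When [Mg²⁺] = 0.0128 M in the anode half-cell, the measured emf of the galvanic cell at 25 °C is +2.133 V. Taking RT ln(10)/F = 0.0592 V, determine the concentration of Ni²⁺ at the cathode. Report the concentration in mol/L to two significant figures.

Ni²⁺/Ni is the cathode, Mg²⁺/Mg the anode: E°cell = +2.14 V, n = 2.
Overall reaction: Ni²⁺(aq) + Mg(s) → Ni(s) + Mg²⁺(aq); Q = [Mg²⁺]^1/[Ni²⁺]^1.
From E = E° − (0.0592/n) log Q: log Q = (E° − E)·n/0.0592 = (+2.14 − (+2.133))·2/0.0592 = 0.2365.
So 1·log[Ni²⁺] = 1·log(0.0128) − log Q = -1.8928 − (0.2365) = -2.1293; [Ni²⁺] = 10^(-2.1293) ≈ 0.0074 M.

0.0074 M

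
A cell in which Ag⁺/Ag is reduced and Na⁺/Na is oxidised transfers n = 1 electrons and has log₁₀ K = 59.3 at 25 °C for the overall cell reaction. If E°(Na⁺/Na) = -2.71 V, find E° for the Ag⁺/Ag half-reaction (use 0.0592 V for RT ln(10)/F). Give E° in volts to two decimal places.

+0.80 V

E°cell = (0.0592/n)·log K = (0.0592/1)(59.3) = +3.511 V.
Since Ag⁺/Ag is the cathode and Na⁺/Na the anode, E°cell = E°(Ag⁺/Ag) − E°(Na⁺/Na).
So E°(Ag⁺/Ag) = E°cell + E°(Na⁺/Na) = +3.511 + (-2.71) = +0.80 V.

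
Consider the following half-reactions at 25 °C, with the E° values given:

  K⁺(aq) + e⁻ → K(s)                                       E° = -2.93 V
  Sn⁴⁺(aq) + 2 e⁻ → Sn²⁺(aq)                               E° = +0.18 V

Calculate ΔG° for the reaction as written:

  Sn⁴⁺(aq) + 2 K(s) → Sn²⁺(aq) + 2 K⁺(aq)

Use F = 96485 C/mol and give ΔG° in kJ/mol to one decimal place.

As written, Sn⁴⁺/Sn²⁺ is reduced (cathode) and K⁺/K is oxidised (anode), so E°cell = (+0.18) − (-2.93) = +3.11 V.
Balancing electrons gives n = 2.
ΔG° = −nFE° = −(2)(96485)(+3.11) = -600,137 J = -600.1 kJ/mol.

-600.1 kJ/mol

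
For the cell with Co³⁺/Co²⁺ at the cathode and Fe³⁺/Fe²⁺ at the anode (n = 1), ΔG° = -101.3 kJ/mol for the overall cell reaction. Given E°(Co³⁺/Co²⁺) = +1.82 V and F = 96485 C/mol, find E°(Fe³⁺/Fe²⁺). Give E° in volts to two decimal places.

E°cell = −ΔG°/(nF) = −(-101.3×10³)/((1)(96485)) = +1.050 V.
Since Co³⁺/Co²⁺ is the cathode and Fe³⁺/Fe²⁺ the anode, E°cell = E°(Co³⁺/Co²⁺) − E°(Fe³⁺/Fe²⁺).
So E°(Fe³⁺/Fe²⁺) = E°(Co³⁺/Co²⁺) − E°cell = (+1.82) − (+1.050) = +0.77 V.

+0.77 V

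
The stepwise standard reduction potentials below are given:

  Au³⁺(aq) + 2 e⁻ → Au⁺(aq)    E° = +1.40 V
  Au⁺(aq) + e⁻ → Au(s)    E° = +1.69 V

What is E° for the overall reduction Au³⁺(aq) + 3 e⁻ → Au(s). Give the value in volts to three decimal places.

Standard free energies of sequential steps add: ΔG°₃ = ΔG°₁ + ΔG°₂, so n₃E°₃ = n₁E°₁ + n₂E°₂.
E°₃ = (2×+1.40 + 1×+1.69) / 3 = (+4.490) / 3 = +1.497 V.

+1.497 V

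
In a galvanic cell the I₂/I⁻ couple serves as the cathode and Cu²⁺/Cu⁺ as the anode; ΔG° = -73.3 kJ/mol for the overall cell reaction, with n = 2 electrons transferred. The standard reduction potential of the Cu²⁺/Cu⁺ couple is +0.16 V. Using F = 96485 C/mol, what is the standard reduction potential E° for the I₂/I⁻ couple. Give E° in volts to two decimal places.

E°cell = −ΔG°/(nF) = −(-73.3×10³)/((2)(96485)) = +0.380 V.
Since I₂/I⁻ is the cathode and Cu²⁺/Cu⁺ the anode, E°cell = E°(I₂/I⁻) − E°(Cu²⁺/Cu⁺).
So E°(I₂/I⁻) = E°cell + E°(Cu²⁺/Cu⁺) = +0.380 + (+0.16) = +0.54 V.

+0.54 V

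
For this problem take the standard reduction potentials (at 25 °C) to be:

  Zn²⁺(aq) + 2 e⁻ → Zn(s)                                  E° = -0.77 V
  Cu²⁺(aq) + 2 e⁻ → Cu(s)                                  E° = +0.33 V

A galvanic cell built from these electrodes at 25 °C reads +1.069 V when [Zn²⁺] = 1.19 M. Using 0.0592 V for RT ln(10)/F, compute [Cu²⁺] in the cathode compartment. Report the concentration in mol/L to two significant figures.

0.11 M

Cu²⁺/Cu is the cathode, Zn²⁺/Zn the anode: E°cell = +1.10 V, n = 2.
Overall reaction: Cu²⁺(aq) + Zn(s) → Cu(s) + Zn²⁺(aq); Q = [Zn²⁺]^1/[Cu²⁺]^1.
From E = E° − (0.0592/n) log Q: log Q = (E° − E)·n/0.0592 = (+1.10 − (+1.069))·2/0.0592 = 1.0473.
So 1·log[Cu²⁺] = 1·log(1.19) − log Q = 0.0755 − (1.0473) = -0.9718; [Cu²⁺] = 10^(-0.9718) ≈ 0.11 M.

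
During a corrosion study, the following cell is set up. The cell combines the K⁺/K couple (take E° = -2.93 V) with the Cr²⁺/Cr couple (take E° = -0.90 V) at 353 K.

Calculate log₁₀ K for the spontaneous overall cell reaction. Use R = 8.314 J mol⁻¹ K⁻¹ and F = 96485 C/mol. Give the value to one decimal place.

58.0

Cathode: Cr²⁺/Cr; anode: K⁺/K. E°cell = (-0.90) − (-2.93) = +2.03 V, with n = 2.
ΔG° = −nFE° = −RT ln K, so ln K = nFE°/(RT) = (2)(96485)(+2.03) / ((8.314)(353)) = 133.475.
log₁₀ K = 133.475 / ln 10 = 58.0.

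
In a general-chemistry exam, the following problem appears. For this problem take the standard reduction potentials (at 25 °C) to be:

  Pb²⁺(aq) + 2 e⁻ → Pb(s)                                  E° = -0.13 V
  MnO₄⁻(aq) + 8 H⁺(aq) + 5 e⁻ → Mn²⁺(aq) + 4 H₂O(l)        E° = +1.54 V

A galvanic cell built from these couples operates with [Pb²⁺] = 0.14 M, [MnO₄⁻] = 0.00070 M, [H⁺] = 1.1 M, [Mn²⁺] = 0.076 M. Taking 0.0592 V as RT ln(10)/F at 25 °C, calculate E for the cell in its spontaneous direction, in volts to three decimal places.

+1.675 V

MnO₄⁻/Mn²⁺ is the cathode (higher E°), Pb²⁺/Pb the anode: E°cell = +1.54 − (-0.13) = +1.67 V, n = 10.
Overall: 2 MnO₄⁻(aq) + 16 H⁺(aq) + 5 Pb(s) → 2 Mn²⁺(aq) + 8 H₂O(l) + 5 Pb²⁺(aq)
Q = [Mn²⁺]^2·[Pb²⁺]^5 / ([MnO₄⁻]^2·[H⁺]^16); log Q = -0.860.
E = E° − (0.0592/n) log Q = +1.67 − (0.0592/10)(-0.860) = +1.675 V.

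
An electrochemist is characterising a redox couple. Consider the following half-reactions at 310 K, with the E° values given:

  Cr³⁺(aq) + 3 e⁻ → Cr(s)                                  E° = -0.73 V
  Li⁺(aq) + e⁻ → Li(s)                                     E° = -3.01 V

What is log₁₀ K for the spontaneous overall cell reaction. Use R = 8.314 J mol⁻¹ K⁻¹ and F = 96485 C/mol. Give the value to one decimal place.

111.2

Cathode: Cr³⁺/Cr; anode: Li⁺/Li. E°cell = (-0.73) − (-3.01) = +2.28 V, with n = 3.
ΔG° = −nFE° = −RT ln K, so ln K = nFE°/(RT) = (3)(96485)(+2.28) / ((8.314)(310)) = 256.061.
log₁₀ K = 256.061 / ln 10 = 111.2.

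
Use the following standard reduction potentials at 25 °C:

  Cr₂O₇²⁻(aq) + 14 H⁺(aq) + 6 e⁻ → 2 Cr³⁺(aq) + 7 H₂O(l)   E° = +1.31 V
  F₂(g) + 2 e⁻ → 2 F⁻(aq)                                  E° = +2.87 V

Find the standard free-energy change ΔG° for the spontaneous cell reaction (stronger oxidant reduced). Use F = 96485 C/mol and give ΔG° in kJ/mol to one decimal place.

F₂/F⁻ (E° = +2.87 V) is the cathode; Cr₂O₇²⁻/Cr³⁺ (E° = +1.31 V) is the anode, so E°cell = +1.56 V.
Balancing electrons gives n = 6 (lcm of 2 and 6).
ΔG° = −nFE° = −(6)(96485)(+1.56) = -903,100 J = -903.1 kJ/mol.

-903.1 kJ/mol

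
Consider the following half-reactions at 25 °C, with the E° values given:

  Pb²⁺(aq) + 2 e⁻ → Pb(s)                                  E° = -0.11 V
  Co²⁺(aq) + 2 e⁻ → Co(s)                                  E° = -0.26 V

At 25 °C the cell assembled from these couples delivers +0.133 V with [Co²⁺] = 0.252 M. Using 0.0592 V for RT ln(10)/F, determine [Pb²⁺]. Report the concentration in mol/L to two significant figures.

Pb²⁺/Pb is the cathode, Co²⁺/Co the anode: E°cell = +0.15 V, n = 2.
Overall reaction: Pb²⁺(aq) + Co(s) → Pb(s) + Co²⁺(aq); Q = [Co²⁺]^1/[Pb²⁺]^1.
From E = E° − (0.0592/n) log Q: log Q = (E° − E)·n/0.0592 = (+0.15 − (+0.133))·2/0.0592 = 0.5743.
So 1·log[Pb²⁺] = 1·log(0.252) − log Q = -0.5986 − (0.5743) = -1.1729; [Pb²⁺] = 10^(-1.1729) ≈ 0.067 M.

0.067 M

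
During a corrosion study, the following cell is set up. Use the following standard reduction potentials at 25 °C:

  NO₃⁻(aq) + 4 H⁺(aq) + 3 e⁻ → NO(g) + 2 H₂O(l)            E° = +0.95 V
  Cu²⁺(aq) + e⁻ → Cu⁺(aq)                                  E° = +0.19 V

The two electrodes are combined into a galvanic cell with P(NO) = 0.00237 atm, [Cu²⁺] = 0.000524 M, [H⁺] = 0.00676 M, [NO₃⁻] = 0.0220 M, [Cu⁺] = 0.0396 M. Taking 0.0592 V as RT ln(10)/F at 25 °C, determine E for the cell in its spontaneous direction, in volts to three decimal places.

+0.719 V

NO₃⁻/NO is the cathode (higher E°), Cu²⁺/Cu⁺ the anode: E°cell = +0.95 − (+0.19) = +0.76 V, n = 3.
Overall: NO₃⁻(aq) + 4 H⁺(aq) + 3 Cu⁺(aq) → NO(g) + 2 H₂O(l) + 3 Cu²⁺(aq)
Q = P(NO)·[Cu²⁺]^3 / ([NO₃⁻]·[H⁺]^4·[Cu⁺]^3); log Q = 2.077.
E = E° − (0.0592/n) log Q = +0.76 − (0.0592/3)(2.077) = +0.719 V.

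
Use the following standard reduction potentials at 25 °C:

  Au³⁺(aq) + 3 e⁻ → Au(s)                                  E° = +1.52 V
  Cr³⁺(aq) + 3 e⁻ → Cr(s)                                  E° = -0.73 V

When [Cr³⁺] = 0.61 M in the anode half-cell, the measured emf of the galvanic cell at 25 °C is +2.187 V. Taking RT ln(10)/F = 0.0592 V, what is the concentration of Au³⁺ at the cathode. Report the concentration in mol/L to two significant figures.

0.00039 M

Au³⁺/Au is the cathode, Cr³⁺/Cr the anode: E°cell = +2.25 V, n = 3.
Overall reaction: Au³⁺(aq) + Cr(s) → Au(s) + Cr³⁺(aq); Q = [Cr³⁺]^1/[Au³⁺]^1.
From E = E° − (0.0592/n) log Q: log Q = (E° − E)·n/0.0592 = (+2.25 − (+2.187))·3/0.0592 = 3.1926.
So 1·log[Au³⁺] = 1·log(0.61) − log Q = -0.2147 − (3.1926) = -3.4073; [Au³⁺] = 10^(-3.4073) ≈ 0.00039 M.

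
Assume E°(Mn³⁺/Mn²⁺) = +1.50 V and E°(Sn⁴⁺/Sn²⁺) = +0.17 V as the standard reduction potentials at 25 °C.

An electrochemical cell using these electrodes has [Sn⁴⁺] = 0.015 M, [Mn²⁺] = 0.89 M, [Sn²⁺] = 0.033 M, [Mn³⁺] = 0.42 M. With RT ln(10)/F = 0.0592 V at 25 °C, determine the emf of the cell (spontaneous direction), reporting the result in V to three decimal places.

+1.321 V

Mn³⁺/Mn²⁺ is the cathode (higher E°), Sn⁴⁺/Sn²⁺ the anode: E°cell = +1.50 − (+0.17) = +1.33 V, n = 2.
Overall: 2 Mn³⁺(aq) + Sn²⁺(aq) → 2 Mn²⁺(aq) + Sn⁴⁺(aq)
Q = [Mn²⁺]^2·[Sn⁴⁺] / ([Mn³⁺]^2·[Sn²⁺]); log Q = 0.310.
E = E° − (0.0592/n) log Q = +1.33 − (0.0592/2)(0.310) = +1.321 V.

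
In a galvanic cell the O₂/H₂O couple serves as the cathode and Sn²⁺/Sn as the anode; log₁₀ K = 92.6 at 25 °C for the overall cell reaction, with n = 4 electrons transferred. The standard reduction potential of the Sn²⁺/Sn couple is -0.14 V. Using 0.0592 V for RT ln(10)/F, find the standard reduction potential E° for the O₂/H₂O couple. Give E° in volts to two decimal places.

+1.23 V

E°cell = (0.0592/n)·log K = (0.0592/4)(92.6) = +1.370 V.
Since O₂/H₂O is the cathode and Sn²⁺/Sn the anode, E°cell = E°(O₂/H₂O) − E°(Sn²⁺/Sn).
So E°(O₂/H₂O) = E°cell + E°(Sn²⁺/Sn) = +1.370 + (-0.14) = +1.23 V.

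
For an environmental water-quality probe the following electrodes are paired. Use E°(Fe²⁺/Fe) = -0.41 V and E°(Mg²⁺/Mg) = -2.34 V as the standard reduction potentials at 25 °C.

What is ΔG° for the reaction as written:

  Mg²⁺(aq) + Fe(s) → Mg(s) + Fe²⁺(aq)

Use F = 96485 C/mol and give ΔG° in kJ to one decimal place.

As written, Mg²⁺/Mg is reduced (cathode) and Fe²⁺/Fe is oxidised (anode), so E°cell = (-2.34) − (-0.41) = -1.93 V.
Balancing electrons gives n = 2.
ΔG° = −nFE° = −(2)(96485)(-1.93) = 372,432 J = +372.4 kJ.

+372.4 kJ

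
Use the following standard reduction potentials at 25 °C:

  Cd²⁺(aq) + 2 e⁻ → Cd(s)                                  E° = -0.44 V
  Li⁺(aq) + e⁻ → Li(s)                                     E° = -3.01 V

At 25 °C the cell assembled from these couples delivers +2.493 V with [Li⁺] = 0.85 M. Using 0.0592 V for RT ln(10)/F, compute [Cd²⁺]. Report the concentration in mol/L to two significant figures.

0.0018 M

Cd²⁺/Cd is the cathode, Li⁺/Li the anode: E°cell = +2.57 V, n = 2.
Overall reaction: Cd²⁺(aq) + 2 Li(s) → Cd(s) + 2 Li⁺(aq); Q = [Li⁺]^2/[Cd²⁺]^1.
From E = E° − (0.0592/n) log Q: log Q = (E° − E)·n/0.0592 = (+2.57 − (+2.493))·2/0.0592 = 2.6014.
So 1·log[Cd²⁺] = 2·log(0.85) − log Q = -0.1412 − (2.6014) = -2.7426; [Cd²⁺] = 10^(-2.7426) ≈ 0.0018 M.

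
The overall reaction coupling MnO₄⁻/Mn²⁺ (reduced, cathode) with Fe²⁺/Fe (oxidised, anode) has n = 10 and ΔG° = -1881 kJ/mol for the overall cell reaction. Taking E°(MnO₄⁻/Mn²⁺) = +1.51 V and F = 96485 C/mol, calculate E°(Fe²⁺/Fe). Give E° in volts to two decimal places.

-0.44 V

E°cell = −ΔG°/(nF) = −(-1881×10³)/((10)(96485)) = +1.950 V.
Since MnO₄⁻/Mn²⁺ is the cathode and Fe²⁺/Fe the anode, E°cell = E°(MnO₄⁻/Mn²⁺) − E°(Fe²⁺/Fe).
So E°(Fe²⁺/Fe) = E°(MnO₄⁻/Mn²⁺) − E°cell = (+1.51) − (+1.950) = -0.44 V.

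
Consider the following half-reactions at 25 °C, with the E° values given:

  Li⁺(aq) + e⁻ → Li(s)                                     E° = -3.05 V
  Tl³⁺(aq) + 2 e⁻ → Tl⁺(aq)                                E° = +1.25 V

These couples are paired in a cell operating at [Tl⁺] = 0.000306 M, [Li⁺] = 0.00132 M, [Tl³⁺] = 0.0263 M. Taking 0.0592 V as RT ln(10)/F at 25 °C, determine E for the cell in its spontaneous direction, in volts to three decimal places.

+4.528 V

Tl³⁺/Tl⁺ is the cathode (higher E°), Li⁺/Li the anode: E°cell = +1.25 − (-3.05) = +4.30 V, n = 2.
Overall: Tl³⁺(aq) + 2 Li(s) → Tl⁺(aq) + 2 Li⁺(aq)
Q = [Tl⁺]·[Li⁺]^2 / ([Tl³⁺]); log Q = -7.693.
E = E° − (0.0592/n) log Q = +4.30 − (0.0592/2)(-7.693) = +4.528 V.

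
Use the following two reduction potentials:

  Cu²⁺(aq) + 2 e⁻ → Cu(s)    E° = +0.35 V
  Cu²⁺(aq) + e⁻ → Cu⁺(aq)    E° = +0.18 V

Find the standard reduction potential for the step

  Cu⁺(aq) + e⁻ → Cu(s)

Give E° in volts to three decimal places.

Sequential free energies add, so n₃E°₃ = n₁E°₁ + n₂E°₂.
With n₃ = 2, and the known step contributing 1×(+0.18) V, the unknown satisfies 1·E° = 2×(+0.35) − 1×(+0.18) = +0.520.
E° = +0.520 / 1 = +0.520 V.

+0.520 V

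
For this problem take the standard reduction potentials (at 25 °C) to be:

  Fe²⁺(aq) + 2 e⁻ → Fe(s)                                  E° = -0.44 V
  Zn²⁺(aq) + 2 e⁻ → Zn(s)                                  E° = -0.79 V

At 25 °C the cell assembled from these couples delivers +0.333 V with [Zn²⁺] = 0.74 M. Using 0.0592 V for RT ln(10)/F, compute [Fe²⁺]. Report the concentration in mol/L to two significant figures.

Fe²⁺/Fe is the cathode, Zn²⁺/Zn the anode: E°cell = +0.35 V, n = 2.
Overall reaction: Fe²⁺(aq) + Zn(s) → Fe(s) + Zn²⁺(aq); Q = [Zn²⁺]^1/[Fe²⁺]^1.
From E = E° − (0.0592/n) log Q: log Q = (E° − E)·n/0.0592 = (+0.35 − (+0.333))·2/0.0592 = 0.5743.
So 1·log[Fe²⁺] = 1·log(0.74) − log Q = -0.1308 − (0.5743) = -0.7051; [Fe²⁺] = 10^(-0.7051) ≈ 0.20 M.

0.20 M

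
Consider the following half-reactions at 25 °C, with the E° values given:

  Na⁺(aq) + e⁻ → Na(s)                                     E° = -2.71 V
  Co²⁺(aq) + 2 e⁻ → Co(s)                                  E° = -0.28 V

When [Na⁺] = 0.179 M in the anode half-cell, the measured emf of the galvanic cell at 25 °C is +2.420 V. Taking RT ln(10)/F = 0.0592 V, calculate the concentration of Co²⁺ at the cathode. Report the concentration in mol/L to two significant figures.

0.015 M

Co²⁺/Co is the cathode, Na⁺/Na the anode: E°cell = +2.43 V, n = 2.
Overall reaction: Co²⁺(aq) + 2 Na(s) → Co(s) + 2 Na⁺(aq); Q = [Na⁺]^2/[Co²⁺]^1.
From E = E° − (0.0592/n) log Q: log Q = (E° − E)·n/0.0592 = (+2.43 − (+2.420))·2/0.0592 = 0.3378.
So 1·log[Co²⁺] = 2·log(0.179) − log Q = -1.4943 − (0.3378) = -1.8321; [Co²⁺] = 10^(-1.8321) ≈ 0.015 M.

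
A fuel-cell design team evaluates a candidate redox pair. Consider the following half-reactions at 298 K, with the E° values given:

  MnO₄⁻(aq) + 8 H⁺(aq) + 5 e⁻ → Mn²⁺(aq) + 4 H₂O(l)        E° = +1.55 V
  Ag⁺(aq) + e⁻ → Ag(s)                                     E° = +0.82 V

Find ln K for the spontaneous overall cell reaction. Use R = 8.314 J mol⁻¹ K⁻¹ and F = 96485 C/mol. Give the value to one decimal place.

Cathode: MnO₄⁻/Mn²⁺; anode: Ag⁺/Ag. E°cell = (+1.55) − (+0.82) = +0.73 V, with n = 5.
ΔG° = −nFE° = −RT ln K, so ln K = nFE°/(RT) = (5)(96485)(+0.73) / ((8.314)(298)) = 142.143.

142.1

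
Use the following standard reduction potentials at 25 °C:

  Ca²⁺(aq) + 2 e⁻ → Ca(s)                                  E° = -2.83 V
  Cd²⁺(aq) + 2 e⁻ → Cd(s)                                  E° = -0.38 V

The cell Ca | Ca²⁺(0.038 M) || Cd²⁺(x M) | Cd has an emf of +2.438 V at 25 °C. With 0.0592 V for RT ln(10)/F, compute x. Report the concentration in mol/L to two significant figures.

0.015 M

Cd²⁺/Cd is the cathode, Ca²⁺/Ca the anode: E°cell = +2.45 V, n = 2.
Overall reaction: Cd²⁺(aq) + Ca(s) → Cd(s) + Ca²⁺(aq); Q = [Ca²⁺]^1/[Cd²⁺]^1.
From E = E° − (0.0592/n) log Q: log Q = (E° − E)·n/0.0592 = (+2.45 − (+2.438))·2/0.0592 = 0.4054.
So 1·log[Cd²⁺] = 1·log(0.038) − log Q = -1.4202 − (0.4054) = -1.8256; [Cd²⁺] = 10^(-1.8256) ≈ 0.015 M.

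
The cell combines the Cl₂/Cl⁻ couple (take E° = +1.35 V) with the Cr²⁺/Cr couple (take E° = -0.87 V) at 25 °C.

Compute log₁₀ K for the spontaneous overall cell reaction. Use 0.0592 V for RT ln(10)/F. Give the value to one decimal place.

75.0

Cathode: Cl₂/Cl⁻; anode: Cr²⁺/Cr. E°cell = +2.22 V, n = 2.
log K = nE°cell / 0.0592 = (2)(+2.22) / 0.0592 = 75.0.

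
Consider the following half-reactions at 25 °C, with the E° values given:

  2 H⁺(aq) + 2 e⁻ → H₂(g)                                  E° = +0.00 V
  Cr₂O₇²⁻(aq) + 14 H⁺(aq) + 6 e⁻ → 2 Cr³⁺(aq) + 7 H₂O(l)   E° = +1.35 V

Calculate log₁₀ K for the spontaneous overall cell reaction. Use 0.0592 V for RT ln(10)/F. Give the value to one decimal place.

Cathode: Cr₂O₇²⁻/Cr³⁺; anode: H⁺/H₂. E°cell = +1.35 V, n = 6.
log K = nE°cell / 0.0592 = (6)(+1.35) / 0.0592 = 136.8.

136.8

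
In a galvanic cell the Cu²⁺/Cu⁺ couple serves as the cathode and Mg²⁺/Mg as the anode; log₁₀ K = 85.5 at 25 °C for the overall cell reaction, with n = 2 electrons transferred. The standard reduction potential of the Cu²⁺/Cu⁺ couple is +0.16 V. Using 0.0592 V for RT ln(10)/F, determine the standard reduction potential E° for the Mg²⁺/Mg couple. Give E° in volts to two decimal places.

-2.37 V

E°cell = (0.0592/n)·log K = (0.0592/2)(85.5) = +2.531 V.
Since Cu²⁺/Cu⁺ is the cathode and Mg²⁺/Mg the anode, E°cell = E°(Cu²⁺/Cu⁺) − E°(Mg²⁺/Mg).
So E°(Mg²⁺/Mg) = E°(Cu²⁺/Cu⁺) − E°cell = (+0.16) − (+2.531) = -2.37 V.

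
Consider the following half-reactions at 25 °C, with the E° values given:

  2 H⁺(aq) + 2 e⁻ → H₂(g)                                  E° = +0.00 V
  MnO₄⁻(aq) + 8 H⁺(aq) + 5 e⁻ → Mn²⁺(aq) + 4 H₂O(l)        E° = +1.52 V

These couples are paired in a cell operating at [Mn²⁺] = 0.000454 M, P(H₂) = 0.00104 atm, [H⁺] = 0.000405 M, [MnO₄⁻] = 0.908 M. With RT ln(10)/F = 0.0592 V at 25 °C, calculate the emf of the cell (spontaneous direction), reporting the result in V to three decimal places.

MnO₄⁻/Mn²⁺ is the cathode (higher E°), H⁺/H₂ the anode: E°cell = +1.52 − (+0.00) = +1.52 V, n = 10.
Overall: 2 MnO₄⁻(aq) + 6 H⁺(aq) + 5 H₂(g) → 2 Mn²⁺(aq) + 8 H₂O(l)
Q = [Mn²⁺]^2 / ([MnO₄⁻]^2·[H⁺]^6·P(H₂)^5); log Q = 28.668.
E = E° − (0.0592/n) log Q = +1.52 − (0.0592/10)(28.668) = +1.350 V.

+1.350 V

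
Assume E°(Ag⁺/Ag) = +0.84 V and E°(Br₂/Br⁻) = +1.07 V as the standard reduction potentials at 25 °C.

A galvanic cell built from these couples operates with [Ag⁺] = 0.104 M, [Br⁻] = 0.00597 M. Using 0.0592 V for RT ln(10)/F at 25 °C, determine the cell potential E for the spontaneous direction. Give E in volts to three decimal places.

+0.420 V

Br₂/Br⁻ is the cathode (higher E°), Ag⁺/Ag the anode: E°cell = +1.07 − (+0.84) = +0.23 V, n = 2.
Overall: Br₂(l) + 2 Ag(s) → 2 Br⁻(aq) + 2 Ag⁺(aq)
Q = [Br⁻]^2·[Ag⁺]^2; log Q = -6.414.
E = E° − (0.0592/n) log Q = +0.23 − (0.0592/2)(-6.414) = +0.420 V.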